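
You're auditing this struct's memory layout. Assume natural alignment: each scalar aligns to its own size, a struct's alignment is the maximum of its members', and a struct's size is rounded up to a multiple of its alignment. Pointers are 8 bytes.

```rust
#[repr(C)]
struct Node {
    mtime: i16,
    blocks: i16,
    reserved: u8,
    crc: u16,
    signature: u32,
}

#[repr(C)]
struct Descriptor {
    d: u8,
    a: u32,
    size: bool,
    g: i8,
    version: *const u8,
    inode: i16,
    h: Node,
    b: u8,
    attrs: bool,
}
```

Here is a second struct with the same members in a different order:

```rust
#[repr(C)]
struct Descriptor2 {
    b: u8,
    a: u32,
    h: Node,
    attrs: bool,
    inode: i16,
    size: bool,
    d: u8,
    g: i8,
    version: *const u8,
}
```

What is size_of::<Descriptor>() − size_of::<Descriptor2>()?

Node: @0: mtime [2B, align 2] → 2; @2: blocks [2B, align 2] → 4; @4: reserved [1B, align 1] → 5; +1 pad (align 2); @6: crc [2B, align 2] → 8; @8: signature [4B, align 4] → 12; size 12, align 4
@0: d [1B, align 1] → 1
+3 pad (align 4)
@4: a [4B, align 4] → 8
@8: size [1B, align 1] → 9
@9: g [1B, align 1] → 10
+6 pad (align 8)
@16: version [8B, align 8] → 24
@24: inode [2B, align 2] → 26
+2 pad (align 4)
@28: h [12B, align 4] → 40
@40: b [1B, align 1] → 41
@41: attrs [1B, align 1] → 42
+6 tail pad (align 8)
size 48, align 8
— Descriptor2 —
@0: b [1B, align 1] → 1
+3 pad (align 4)
@4: a [4B, align 4] → 8
@8: h [12B, align 4] → 20
@20: attrs [1B, align 1] → 21
+1 pad (align 2)
@22: inode [2B, align 2] → 24
@24: size [1B, align 1] → 25
@25: d [1B, align 1] → 26
@26: g [1B, align 1] → 27
+5 pad (align 8)
@32: version [8B, align 8] → 40
size 40, align 8
48 − 40 = 8

8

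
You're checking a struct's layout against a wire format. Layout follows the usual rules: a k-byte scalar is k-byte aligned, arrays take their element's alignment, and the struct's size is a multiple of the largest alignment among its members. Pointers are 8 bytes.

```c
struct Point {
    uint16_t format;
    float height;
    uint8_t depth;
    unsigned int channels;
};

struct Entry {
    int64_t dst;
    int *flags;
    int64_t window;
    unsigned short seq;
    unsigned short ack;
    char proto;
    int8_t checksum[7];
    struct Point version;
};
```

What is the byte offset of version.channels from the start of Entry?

48

Point: 0..2  format  (2B, 2-aligned); 2..4  -- padding (2B); 4..8  height  (4B, 4-aligned); 8..9  depth  (1B, 1-aligned); 9..12  -- padding (3B); 12..16  channels  (4B, 4-aligned); sizeof = 16, alignof = 4
0..8  dst  (8B, 8-aligned)
8..16  flags  (8B, 8-aligned)
16..24  window  (8B, 8-aligned)
24..26  seq  (2B, 2-aligned)
26..28  ack  (2B, 2-aligned)
28..29  proto  (1B, 1-aligned)
29..36  checksum  (7B, 1-aligned)
36..52  version  (16B, 4-aligned)
within Point: channels at 12
36 + 12 = 48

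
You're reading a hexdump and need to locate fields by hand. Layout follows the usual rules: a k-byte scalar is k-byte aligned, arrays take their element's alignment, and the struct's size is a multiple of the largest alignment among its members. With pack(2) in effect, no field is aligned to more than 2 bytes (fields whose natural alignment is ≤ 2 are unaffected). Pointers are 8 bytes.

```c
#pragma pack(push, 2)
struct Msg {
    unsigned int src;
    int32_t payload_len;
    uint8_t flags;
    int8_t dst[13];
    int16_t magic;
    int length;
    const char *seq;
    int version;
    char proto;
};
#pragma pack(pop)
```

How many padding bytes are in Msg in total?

0..4  src  (4B, 2-aligned)
4..8  payload_len  (4B, 2-aligned)
8..9  flags  (1B, 1-aligned)
9..22  dst  (13B, 1-aligned)
22..24  magic  (2B, 2-aligned)
24..28  length  (4B, 2-aligned)
28..36  seq  (8B, 2-aligned)
36..40  version  (4B, 2-aligned)
40..41  proto  (1B, 1-aligned)
41..42  -- tail padding (1B)
sizeof = 42, alignof = 2
data bytes 41, size 42 → padding 1

1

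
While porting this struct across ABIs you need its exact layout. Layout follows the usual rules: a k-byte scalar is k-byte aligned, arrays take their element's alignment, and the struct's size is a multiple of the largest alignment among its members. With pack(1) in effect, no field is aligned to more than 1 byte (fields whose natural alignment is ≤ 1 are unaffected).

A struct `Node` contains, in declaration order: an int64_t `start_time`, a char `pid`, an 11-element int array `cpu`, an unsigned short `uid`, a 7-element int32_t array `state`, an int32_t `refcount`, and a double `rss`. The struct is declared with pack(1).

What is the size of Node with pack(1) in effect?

95

start_time at 0 (size 8, align 1) → ends 8
pid at 8 (size 1, align 1) → ends 9
cpu at 9 (size 44, align 1) → ends 53
uid at 53 (size 2, align 1) → ends 55
state at 55 (size 28, align 1) → ends 83
refcount at 83 (size 4, align 1) → ends 87
rss at 87 (size 8, align 1) → ends 95
total 95 bytes, alignment 1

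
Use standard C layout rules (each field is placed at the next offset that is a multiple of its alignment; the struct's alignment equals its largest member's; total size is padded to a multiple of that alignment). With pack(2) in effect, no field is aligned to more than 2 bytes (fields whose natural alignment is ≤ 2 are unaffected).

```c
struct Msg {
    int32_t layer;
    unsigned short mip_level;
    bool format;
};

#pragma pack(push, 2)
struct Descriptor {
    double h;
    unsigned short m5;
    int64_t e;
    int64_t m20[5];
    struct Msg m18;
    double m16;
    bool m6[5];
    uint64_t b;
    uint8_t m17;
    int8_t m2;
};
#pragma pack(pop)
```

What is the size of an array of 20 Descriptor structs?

1800

Msg: layer at 0 (size 4, align 4) → ends 4; mip_level at 4 (size 2, align 2) → ends 6; format at 6 (size 1, align 1) → ends 7; tail pad 1 to reach multiple of 4; total 8 bytes, alignment 4
h at 0 (size 8, align 2) → ends 8
m5 at 8 (size 2, align 2) → ends 10
e at 10 (size 8, align 2) → ends 18
m20 at 18 (size 40, align 2) → ends 58
m18 at 58 (size 8, align 2) → ends 66
m16 at 66 (size 8, align 2) → ends 74
m6 at 74 (size 5, align 1) → ends 79
pad 1 to align 2 for b
b at 80 (size 8, align 2) → ends 88
m17 at 88 (size 1, align 1) → ends 89
m2 at 89 (size 1, align 1) → ends 90
total 90 bytes, alignment 2
array of 20: 20 × 90 = 1800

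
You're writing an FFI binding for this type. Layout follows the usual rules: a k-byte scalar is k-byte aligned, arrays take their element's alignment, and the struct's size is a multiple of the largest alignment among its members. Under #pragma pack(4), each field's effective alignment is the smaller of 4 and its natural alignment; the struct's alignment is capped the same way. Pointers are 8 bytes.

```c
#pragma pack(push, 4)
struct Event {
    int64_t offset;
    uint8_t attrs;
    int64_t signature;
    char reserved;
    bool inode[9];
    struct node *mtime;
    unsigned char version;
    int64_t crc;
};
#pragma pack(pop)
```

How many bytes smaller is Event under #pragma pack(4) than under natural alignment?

natural layout:
  @0: offset [8B, align 8] → 8
  @8: attrs [1B, align 1] → 9
  +7 pad (align 8)
  @16: signature [8B, align 8] → 24
  @24: reserved [1B, align 1] → 25
  @25: inode [9B, align 1] → 34
  +6 pad (align 8)
  @40: mtime [8B, align 8] → 48
  @48: version [1B, align 1] → 49
  +7 pad (align 8)
  @56: crc [8B, align 8] → 64
  size 64, align 8
packed(4) layout:
  @0: offset [8B, align 4] → 8
  @8: attrs [1B, align 1] → 9
  +3 pad (align 4)
  @12: signature [8B, align 4] → 20
  @20: reserved [1B, align 1] → 21
  @21: inode [9B, align 1] → 30
  +2 pad (align 4)
  @32: mtime [8B, align 4] → 40
  @40: version [1B, align 1] → 41
  +3 pad (align 4)
  @44: crc [8B, align 4] → 52
  size 52, align 4
64 − 52 = 12

12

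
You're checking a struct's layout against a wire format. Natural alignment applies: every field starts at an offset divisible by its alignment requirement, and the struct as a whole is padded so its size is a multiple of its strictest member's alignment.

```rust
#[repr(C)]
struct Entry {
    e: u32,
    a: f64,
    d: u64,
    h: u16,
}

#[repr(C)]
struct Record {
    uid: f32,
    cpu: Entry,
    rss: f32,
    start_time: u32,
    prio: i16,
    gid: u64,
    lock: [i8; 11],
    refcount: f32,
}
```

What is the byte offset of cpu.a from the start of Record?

16

Entry: e at 0 (size 4, align 4) → ends 4; pad 4 to align 8 for a; a at 8 (size 8, align 8) → ends 16; d at 16 (size 8, align 8) → ends 24; h at 24 (size 2, align 2) → ends 26; tail pad 6 to reach multiple of 8; total 32 bytes, alignment 8
uid at 0 (size 4, align 4) → ends 4
pad 4 to align 8 for cpu
cpu at 8 (size 32, align 8) → ends 40
within Entry: a at 8
8 + 8 = 16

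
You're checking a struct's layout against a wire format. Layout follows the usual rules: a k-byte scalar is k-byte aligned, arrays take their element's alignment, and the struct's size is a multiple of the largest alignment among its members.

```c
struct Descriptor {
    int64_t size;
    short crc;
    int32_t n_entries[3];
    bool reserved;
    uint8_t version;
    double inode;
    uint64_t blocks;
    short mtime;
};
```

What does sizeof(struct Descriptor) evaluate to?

@0: size [8B, align 8] → 8
@8: crc [2B, align 2] → 10
+2 pad (align 4)
@12: n_entries [12B, align 4] → 24
@24: reserved [1B, align 1] → 25
@25: version [1B, align 1] → 26
+6 pad (align 8)
@32: inode [8B, align 8] → 40
@40: blocks [8B, align 8] → 48
@48: mtime [2B, align 2] → 50
+6 tail pad (align 8)
size 56, align 8

56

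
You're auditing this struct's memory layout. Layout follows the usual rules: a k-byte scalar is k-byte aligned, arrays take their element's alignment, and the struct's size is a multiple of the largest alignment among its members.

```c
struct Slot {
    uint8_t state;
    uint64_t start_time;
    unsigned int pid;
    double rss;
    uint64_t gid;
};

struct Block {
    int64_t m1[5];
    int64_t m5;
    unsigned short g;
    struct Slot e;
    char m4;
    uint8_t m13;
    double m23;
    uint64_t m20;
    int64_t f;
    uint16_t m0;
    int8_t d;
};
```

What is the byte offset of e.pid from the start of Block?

Slot: @0: state [1B, align 1] → 1; +7 pad (align 8); @8: start_time [8B, align 8] → 16; @16: pid [4B, align 4] → 20; +4 pad (align 8); @24: rss [8B, align 8] → 32; @32: gid [8B, align 8] → 40; size 40, align 8
@0: m1 [40B, align 8] → 40
@40: m5 [8B, align 8] → 48
@48: g [2B, align 2] → 50
+6 pad (align 8)
@56: e [40B, align 8] → 96
within Slot: pid at 16
56 + 16 = 72

72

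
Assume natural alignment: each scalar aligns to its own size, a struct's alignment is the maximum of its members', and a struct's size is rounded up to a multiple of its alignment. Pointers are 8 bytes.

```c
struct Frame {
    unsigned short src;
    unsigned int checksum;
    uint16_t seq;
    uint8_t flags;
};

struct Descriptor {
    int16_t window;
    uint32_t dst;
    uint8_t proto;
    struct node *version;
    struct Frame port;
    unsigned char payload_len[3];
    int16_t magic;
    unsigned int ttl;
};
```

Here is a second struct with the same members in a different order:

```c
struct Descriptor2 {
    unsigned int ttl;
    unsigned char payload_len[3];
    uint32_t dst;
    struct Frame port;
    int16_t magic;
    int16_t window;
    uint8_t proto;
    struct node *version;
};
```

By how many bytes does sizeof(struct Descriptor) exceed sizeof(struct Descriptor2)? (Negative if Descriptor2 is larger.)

Frame: src at 0 (size 2, align 2) → ends 2; pad 2 to align 4 for checksum; checksum at 4 (size 4, align 4) → ends 8; seq at 8 (size 2, align 2) → ends 10; flags at 10 (size 1, align 1) → ends 11; tail pad 1 to reach multiple of 4; total 12 bytes, alignment 4
window at 0 (size 2, align 2) → ends 2
pad 2 to align 4 for dst
dst at 4 (size 4, align 4) → ends 8
proto at 8 (size 1, align 1) → ends 9
pad 7 to align 8 for version
version at 16 (size 8, align 8) → ends 24
port at 24 (size 12, align 4) → ends 36
payload_len at 36 (size 3, align 1) → ends 39
pad 1 to align 2 for magic
magic at 40 (size 2, align 2) → ends 42
pad 2 to align 4 for ttl
ttl at 44 (size 4, align 4) → ends 48
total 48 bytes, alignment 8
— Descriptor2 —
ttl at 0 (size 4, align 4) → ends 4
payload_len at 4 (size 3, align 1) → ends 7
pad 1 to align 4 for dst
dst at 8 (size 4, align 4) → ends 12
port at 12 (size 12, align 4) → ends 24
magic at 24 (size 2, align 2) → ends 26
window at 26 (size 2, align 2) → ends 28
proto at 28 (size 1, align 1) → ends 29
pad 3 to align 8 for version
version at 32 (size 8, align 8) → ends 40
total 40 bytes, alignment 8
48 − 40 = 8

8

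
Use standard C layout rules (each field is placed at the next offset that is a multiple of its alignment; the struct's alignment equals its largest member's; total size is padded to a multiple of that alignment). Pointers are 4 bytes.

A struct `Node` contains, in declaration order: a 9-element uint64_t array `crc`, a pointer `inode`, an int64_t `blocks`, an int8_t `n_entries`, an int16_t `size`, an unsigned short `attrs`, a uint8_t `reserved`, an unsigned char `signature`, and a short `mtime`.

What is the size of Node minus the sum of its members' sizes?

11

crc at 0 (size 72, align 8) → ends 72
inode at 72 (size 4, align 4) → ends 76
pad 4 to align 8 for blocks
blocks at 80 (size 8, align 8) → ends 88
n_entries at 88 (size 1, align 1) → ends 89
pad 1 to align 2 for size
size at 90 (size 2, align 2) → ends 92
attrs at 92 (size 2, align 2) → ends 94
reserved at 94 (size 1, align 1) → ends 95
signature at 95 (size 1, align 1) → ends 96
mtime at 96 (size 2, align 2) → ends 98
tail pad 6 to reach multiple of 8
total 104 bytes, alignment 8
data bytes 93, size 104 → padding 11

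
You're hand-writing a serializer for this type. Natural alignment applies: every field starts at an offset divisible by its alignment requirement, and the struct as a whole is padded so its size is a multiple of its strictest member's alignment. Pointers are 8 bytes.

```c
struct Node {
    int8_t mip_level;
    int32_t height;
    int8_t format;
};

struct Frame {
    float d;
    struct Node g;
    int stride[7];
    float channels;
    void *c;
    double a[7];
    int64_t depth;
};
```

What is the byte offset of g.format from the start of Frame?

12

Node: 0..1  mip_level  (1B, 1-aligned); 1..4  -- padding (3B); 4..8  height  (4B, 4-aligned); 8..9  format  (1B, 1-aligned); 9..12  -- tail padding (3B); sizeof = 12, alignof = 4
0..4  d  (4B, 4-aligned)
4..16  g  (12B, 4-aligned)
within Node: format at 8
4 + 8 = 12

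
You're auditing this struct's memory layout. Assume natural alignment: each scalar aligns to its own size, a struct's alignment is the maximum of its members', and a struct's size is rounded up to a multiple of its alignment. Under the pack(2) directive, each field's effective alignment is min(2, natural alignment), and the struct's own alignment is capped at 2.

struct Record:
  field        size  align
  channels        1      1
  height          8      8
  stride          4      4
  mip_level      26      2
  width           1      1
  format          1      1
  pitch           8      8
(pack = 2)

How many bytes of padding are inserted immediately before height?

1

channels at 0 (size 1, align 1) → ends 1
pad 1 to align 2 for height
height at 2 (size 8, align 2) → ends 10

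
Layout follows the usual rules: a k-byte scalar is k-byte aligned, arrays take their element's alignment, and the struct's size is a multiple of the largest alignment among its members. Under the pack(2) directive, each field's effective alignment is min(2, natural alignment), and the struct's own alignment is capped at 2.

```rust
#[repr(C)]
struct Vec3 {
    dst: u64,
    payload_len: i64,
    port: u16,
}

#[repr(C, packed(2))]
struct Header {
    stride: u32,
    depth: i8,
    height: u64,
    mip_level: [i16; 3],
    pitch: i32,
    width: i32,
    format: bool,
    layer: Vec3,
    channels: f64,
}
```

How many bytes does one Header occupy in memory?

62 bytes

Vec3: dst at 0 (size 8, align 8) → ends 8; payload_len at 8 (size 8, align 8) → ends 16; port at 16 (size 2, align 2) → ends 18; tail pad 6 to reach multiple of 8; total 24 bytes, alignment 8
stride at 0 (size 4, align 2) → ends 4
depth at 4 (size 1, align 1) → ends 5
pad 1 to align 2 for height
height at 6 (size 8, align 2) → ends 14
mip_level at 14 (size 6, align 2) → ends 20
pitch at 20 (size 4, align 2) → ends 24
width at 24 (size 4, align 2) → ends 28
format at 28 (size 1, align 1) → ends 29
pad 1 to align 2 for layer
layer at 30 (size 24, align 2) → ends 54
channels at 54 (size 8, align 2) → ends 62
total 62 bytes, alignment 2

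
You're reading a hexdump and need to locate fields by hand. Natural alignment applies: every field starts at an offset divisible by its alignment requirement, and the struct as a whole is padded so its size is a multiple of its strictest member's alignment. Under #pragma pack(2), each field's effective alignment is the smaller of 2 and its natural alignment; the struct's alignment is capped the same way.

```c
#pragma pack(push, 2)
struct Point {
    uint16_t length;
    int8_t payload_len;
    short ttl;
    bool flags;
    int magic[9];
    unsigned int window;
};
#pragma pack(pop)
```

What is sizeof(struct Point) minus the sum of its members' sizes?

2

@0: length [2B, align 2] → 2
@2: payload_len [1B, align 1] → 3
+1 pad (align 2)
@4: ttl [2B, align 2] → 6
@6: flags [1B, align 1] → 7
+1 pad (align 2)
@8: magic [36B, align 2] → 44
@44: window [4B, align 2] → 48
size 48, align 2
data bytes 46, size 48 → padding 2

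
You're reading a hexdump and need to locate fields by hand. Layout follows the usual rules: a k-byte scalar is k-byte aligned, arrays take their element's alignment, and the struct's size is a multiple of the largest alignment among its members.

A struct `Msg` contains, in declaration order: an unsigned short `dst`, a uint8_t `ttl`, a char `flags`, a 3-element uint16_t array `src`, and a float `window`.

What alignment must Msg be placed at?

member alignments: dst=2, ttl=1, flags=1, src=2, window=4
max = 4

4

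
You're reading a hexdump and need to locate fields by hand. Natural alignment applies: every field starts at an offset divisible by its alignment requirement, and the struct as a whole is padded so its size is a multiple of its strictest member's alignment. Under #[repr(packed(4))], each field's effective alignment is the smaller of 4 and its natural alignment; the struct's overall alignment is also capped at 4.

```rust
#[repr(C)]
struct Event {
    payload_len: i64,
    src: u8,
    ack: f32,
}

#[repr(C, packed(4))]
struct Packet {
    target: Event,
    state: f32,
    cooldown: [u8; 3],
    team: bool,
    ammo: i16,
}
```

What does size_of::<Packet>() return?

28 bytes

Event: 0..8  payload_len  (8B, 8-aligned); 8..9  src  (1B, 1-aligned); 9..12  -- padding (3B); 12..16  ack  (4B, 4-aligned); sizeof = 16, alignof = 8
0..16  target  (16B, 4-aligned)
16..20  state  (4B, 4-aligned)
20..23  cooldown  (3B, 1-aligned)
23..24  team  (1B, 1-aligned)
24..26  ammo  (2B, 2-aligned)
26..28  -- tail padding (2B)
sizeof = 28, alignof = 4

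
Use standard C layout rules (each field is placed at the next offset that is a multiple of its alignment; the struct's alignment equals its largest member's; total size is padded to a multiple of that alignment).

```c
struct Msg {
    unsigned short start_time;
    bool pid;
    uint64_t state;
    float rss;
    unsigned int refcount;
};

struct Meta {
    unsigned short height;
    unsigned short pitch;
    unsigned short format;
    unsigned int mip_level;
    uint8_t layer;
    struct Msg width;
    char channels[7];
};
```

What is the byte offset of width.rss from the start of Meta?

32

Msg: @0: start_time [2B, align 2] → 2; @2: pid [1B, align 1] → 3; +5 pad (align 8); @8: state [8B, align 8] → 16; @16: rss [4B, align 4] → 20; @20: refcount [4B, align 4] → 24; size 24, align 8
@0: height [2B, align 2] → 2
@2: pitch [2B, align 2] → 4
@4: format [2B, align 2] → 6
+2 pad (align 4)
@8: mip_level [4B, align 4] → 12
@12: layer [1B, align 1] → 13
+3 pad (align 8)
@16: width [24B, align 8] → 40
within Msg: rss at 16
16 + 16 = 32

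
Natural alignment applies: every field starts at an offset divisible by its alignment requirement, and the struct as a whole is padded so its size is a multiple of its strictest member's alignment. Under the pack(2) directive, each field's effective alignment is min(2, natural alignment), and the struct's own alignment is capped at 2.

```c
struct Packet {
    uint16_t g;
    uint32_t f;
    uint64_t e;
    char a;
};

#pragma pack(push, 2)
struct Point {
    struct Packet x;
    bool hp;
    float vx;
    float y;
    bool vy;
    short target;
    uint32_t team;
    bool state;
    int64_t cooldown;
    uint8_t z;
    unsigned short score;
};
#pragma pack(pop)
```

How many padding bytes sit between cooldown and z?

Packet: g at 0 (size 2, align 2) → ends 2; pad 2 to align 4 for f; f at 4 (size 4, align 4) → ends 8; e at 8 (size 8, align 8) → ends 16; a at 16 (size 1, align 1) → ends 17; tail pad 7 to reach multiple of 8; total 24 bytes, alignment 8
x at 0 (size 24, align 2) → ends 24
hp at 24 (size 1, align 1) → ends 25
pad 1 to align 2 for vx
vx at 26 (size 4, align 2) → ends 30
y at 30 (size 4, align 2) → ends 34
vy at 34 (size 1, align 1) → ends 35
pad 1 to align 2 for target
target at 36 (size 2, align 2) → ends 38
team at 38 (size 4, align 2) → ends 42
state at 42 (size 1, align 1) → ends 43
pad 1 to align 2 for cooldown
cooldown at 44 (size 8, align 2) → ends 52
z at 52 (size 1, align 1) → ends 53

0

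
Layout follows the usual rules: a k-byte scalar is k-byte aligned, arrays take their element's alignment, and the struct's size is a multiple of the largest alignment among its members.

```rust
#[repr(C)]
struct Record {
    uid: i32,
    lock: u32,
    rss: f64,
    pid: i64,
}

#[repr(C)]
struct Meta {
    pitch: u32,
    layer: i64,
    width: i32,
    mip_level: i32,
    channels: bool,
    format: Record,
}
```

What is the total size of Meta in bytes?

Record: @0: uid [4B, align 4] → 4; @4: lock [4B, align 4] → 8; @8: rss [8B, align 8] → 16; @16: pid [8B, align 8] → 24; size 24, align 8
@0: pitch [4B, align 4] → 4
+4 pad (align 8)
@8: layer [8B, align 8] → 16
@16: width [4B, align 4] → 20
@20: mip_level [4B, align 4] → 24
@24: channels [1B, align 1] → 25
+7 pad (align 8)
@32: format [24B, align 8] → 56
size 56, align 8

56 bytes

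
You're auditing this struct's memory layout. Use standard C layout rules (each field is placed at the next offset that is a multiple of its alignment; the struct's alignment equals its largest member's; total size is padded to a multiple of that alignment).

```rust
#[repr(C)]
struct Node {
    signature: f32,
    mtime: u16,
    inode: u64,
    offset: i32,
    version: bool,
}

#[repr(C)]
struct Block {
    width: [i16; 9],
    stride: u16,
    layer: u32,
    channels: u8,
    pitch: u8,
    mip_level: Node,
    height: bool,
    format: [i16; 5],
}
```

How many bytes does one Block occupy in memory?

72 bytes

Node: @0: signature [4B, align 4] → 4; @4: mtime [2B, align 2] → 6; +2 pad (align 8); @8: inode [8B, align 8] → 16; @16: offset [4B, align 4] → 20; @20: version [1B, align 1] → 21; +3 tail pad (align 8); size 24, align 8
@0: width [18B, align 2] → 18
@18: stride [2B, align 2] → 20
@20: layer [4B, align 4] → 24
@24: channels [1B, align 1] → 25
@25: pitch [1B, align 1] → 26
+6 pad (align 8)
@32: mip_level [24B, align 8] → 56
@56: height [1B, align 1] → 57
+1 pad (align 2)
@58: format [10B, align 2] → 68
+4 tail pad (align 8)
size 72, align 8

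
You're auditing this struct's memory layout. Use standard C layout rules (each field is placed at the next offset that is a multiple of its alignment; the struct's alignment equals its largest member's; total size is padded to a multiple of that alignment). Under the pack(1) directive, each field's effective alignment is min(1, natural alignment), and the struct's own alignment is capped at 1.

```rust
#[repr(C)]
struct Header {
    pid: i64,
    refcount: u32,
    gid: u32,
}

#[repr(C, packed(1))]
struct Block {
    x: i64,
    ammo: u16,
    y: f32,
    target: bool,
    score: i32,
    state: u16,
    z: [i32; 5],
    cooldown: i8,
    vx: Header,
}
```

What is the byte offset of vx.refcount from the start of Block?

Header: 0..8  pid  (8B, 8-aligned); 8..12  refcount  (4B, 4-aligned); 12..16  gid  (4B, 4-aligned); sizeof = 16, alignof = 8
0..8  x  (8B, 1-aligned)
8..10  ammo  (2B, 1-aligned)
10..14  y  (4B, 1-aligned)
14..15  target  (1B, 1-aligned)
15..19  score  (4B, 1-aligned)
19..21  state  (2B, 1-aligned)
21..41  z  (20B, 1-aligned)
41..42  cooldown  (1B, 1-aligned)
42..58  vx  (16B, 1-aligned)
within Header: refcount at 8
42 + 8 = 50

50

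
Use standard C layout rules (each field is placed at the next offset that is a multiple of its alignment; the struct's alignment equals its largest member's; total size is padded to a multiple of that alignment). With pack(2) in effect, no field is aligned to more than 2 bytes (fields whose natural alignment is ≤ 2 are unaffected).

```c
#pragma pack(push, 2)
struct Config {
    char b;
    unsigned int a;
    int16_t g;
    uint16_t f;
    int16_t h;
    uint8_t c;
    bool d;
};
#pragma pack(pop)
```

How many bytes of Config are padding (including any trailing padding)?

0..1  b  (1B, 1-aligned)
1..2  -- padding (1B)
2..6  a  (4B, 2-aligned)
6..8  g  (2B, 2-aligned)
8..10  f  (2B, 2-aligned)
10..12  h  (2B, 2-aligned)
12..13  c  (1B, 1-aligned)
13..14  d  (1B, 1-aligned)
sizeof = 14, alignof = 2
data bytes 13, size 14 → padding 1

1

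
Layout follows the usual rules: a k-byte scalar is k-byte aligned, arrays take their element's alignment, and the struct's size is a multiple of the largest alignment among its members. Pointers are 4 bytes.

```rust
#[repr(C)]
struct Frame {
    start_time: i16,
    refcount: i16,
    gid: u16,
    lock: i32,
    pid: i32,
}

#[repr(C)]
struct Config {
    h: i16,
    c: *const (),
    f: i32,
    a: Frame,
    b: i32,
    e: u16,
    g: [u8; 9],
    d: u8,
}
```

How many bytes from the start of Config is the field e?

Frame: 0..2  start_time  (2B, 2-aligned); 2..4  refcount  (2B, 2-aligned); 4..6  gid  (2B, 2-aligned); 6..8  -- padding (2B); 8..12  lock  (4B, 4-aligned); 12..16  pid  (4B, 4-aligned); sizeof = 16, alignof = 4
0..2  h  (2B, 2-aligned)
2..4  -- padding (2B)
4..8  c  (4B, 4-aligned)
8..12  f  (4B, 4-aligned)
12..28  a  (16B, 4-aligned)
28..32  b  (4B, 4-aligned)
32..34  e  (2B, 2-aligned)

32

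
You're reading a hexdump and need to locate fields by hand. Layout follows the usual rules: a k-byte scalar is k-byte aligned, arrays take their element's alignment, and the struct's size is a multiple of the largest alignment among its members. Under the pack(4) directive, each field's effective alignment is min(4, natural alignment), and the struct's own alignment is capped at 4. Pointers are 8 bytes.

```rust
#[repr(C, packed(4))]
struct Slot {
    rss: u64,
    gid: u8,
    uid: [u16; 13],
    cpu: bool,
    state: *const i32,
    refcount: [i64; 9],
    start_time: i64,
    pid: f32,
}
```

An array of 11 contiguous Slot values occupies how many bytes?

1452

@0: rss [8B, align 4] → 8
@8: gid [1B, align 1] → 9
+1 pad (align 2)
@10: uid [26B, align 2] → 36
@36: cpu [1B, align 1] → 37
+3 pad (align 4)
@40: state [8B, align 4] → 48
@48: refcount [72B, align 4] → 120
@120: start_time [8B, align 4] → 128
@128: pid [4B, align 4] → 132
size 132, align 4
array of 11: 11 × 132 = 1452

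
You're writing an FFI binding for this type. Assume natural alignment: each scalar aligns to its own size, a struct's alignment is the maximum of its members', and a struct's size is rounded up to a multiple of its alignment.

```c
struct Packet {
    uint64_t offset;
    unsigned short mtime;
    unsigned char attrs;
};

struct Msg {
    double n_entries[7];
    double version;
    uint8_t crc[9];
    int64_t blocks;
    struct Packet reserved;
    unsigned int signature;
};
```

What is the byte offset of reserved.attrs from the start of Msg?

98

Packet: @0: offset [8B, align 8] → 8; @8: mtime [2B, align 2] → 10; @10: attrs [1B, align 1] → 11; +5 tail pad (align 8); size 16, align 8
@0: n_entries [56B, align 8] → 56
@56: version [8B, align 8] → 64
@64: crc [9B, align 1] → 73
+7 pad (align 8)
@80: blocks [8B, align 8] → 88
@88: reserved [16B, align 8] → 104
within Packet: attrs at 10
88 + 10 = 98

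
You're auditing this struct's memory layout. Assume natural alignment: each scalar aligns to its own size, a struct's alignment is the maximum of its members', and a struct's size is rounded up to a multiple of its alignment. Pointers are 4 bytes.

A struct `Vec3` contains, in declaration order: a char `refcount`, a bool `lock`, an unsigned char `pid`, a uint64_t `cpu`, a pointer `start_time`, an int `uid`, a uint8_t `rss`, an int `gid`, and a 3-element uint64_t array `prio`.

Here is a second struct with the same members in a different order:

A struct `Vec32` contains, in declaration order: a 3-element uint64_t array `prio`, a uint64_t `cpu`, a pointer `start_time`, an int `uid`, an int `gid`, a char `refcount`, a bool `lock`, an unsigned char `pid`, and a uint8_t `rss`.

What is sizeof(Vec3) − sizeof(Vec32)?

@0: refcount [1B, align 1] → 1
@1: lock [1B, align 1] → 2
@2: pid [1B, align 1] → 3
+5 pad (align 8)
@8: cpu [8B, align 8] → 16
@16: start_time [4B, align 4] → 20
@20: uid [4B, align 4] → 24
@24: rss [1B, align 1] → 25
+3 pad (align 4)
@28: gid [4B, align 4] → 32
@32: prio [24B, align 8] → 56
size 56, align 8
— Vec32 —
@0: prio [24B, align 8] → 24
@24: cpu [8B, align 8] → 32
@32: start_time [4B, align 4] → 36
@36: uid [4B, align 4] → 40
@40: gid [4B, align 4] → 44
@44: refcount [1B, align 1] → 45
@45: lock [1B, align 1] → 46
@46: pid [1B, align 1] → 47
@47: rss [1B, align 1] → 48
size 48, align 8
56 − 48 = 8

8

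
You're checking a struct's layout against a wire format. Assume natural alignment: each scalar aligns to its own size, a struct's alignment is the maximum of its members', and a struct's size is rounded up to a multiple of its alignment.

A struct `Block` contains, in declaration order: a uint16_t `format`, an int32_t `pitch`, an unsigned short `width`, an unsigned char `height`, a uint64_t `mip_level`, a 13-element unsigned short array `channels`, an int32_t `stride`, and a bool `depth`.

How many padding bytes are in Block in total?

@0: format [2B, align 2] → 2
+2 pad (align 4)
@4: pitch [4B, align 4] → 8
@8: width [2B, align 2] → 10
@10: height [1B, align 1] → 11
+5 pad (align 8)
@16: mip_level [8B, align 8] → 24
@24: channels [26B, align 2] → 50
+2 pad (align 4)
@52: stride [4B, align 4] → 56
@56: depth [1B, align 1] → 57
+7 tail pad (align 8)
size 64, align 8
data bytes 48, size 64 → padding 16

16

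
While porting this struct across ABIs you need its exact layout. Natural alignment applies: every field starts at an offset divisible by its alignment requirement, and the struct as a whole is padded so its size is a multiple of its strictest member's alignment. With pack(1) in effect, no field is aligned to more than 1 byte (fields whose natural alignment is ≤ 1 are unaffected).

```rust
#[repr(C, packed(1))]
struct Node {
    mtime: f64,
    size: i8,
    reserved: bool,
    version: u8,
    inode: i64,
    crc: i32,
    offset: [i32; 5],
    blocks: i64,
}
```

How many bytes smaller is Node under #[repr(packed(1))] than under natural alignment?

5

natural layout:
  0..8  mtime  (8B, 8-aligned)
  8..9  size  (1B, 1-aligned)
  9..10  reserved  (1B, 1-aligned)
  10..11  version  (1B, 1-aligned)
  11..16  -- padding (5B)
  16..24  inode  (8B, 8-aligned)
  24..28  crc  (4B, 4-aligned)
  28..48  offset  (20B, 4-aligned)
  48..56  blocks  (8B, 8-aligned)
  sizeof = 56, alignof = 8
packed(1) layout:
  0..8  mtime  (8B, 1-aligned)
  8..9  size  (1B, 1-aligned)
  9..10  reserved  (1B, 1-aligned)
  10..11  version  (1B, 1-aligned)
  11..19  inode  (8B, 1-aligned)
  19..23  crc  (4B, 1-aligned)
  23..43  offset  (20B, 1-aligned)
  43..51  blocks  (8B, 1-aligned)
  sizeof = 51, alignof = 1
56 − 51 = 5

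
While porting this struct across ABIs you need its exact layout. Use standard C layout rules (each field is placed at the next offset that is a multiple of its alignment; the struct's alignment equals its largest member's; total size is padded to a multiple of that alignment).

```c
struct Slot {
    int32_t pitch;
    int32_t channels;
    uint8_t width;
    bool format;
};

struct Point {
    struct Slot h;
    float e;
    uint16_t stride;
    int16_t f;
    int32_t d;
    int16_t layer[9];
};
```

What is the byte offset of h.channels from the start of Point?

Slot: 0..4  pitch  (4B, 4-aligned); 4..8  channels  (4B, 4-aligned); 8..9  width  (1B, 1-aligned); 9..10  format  (1B, 1-aligned); 10..12  -- tail padding (2B); sizeof = 12, alignof = 4
0..12  h  (12B, 4-aligned)
within Slot: channels at 4
0 + 4 = 4

4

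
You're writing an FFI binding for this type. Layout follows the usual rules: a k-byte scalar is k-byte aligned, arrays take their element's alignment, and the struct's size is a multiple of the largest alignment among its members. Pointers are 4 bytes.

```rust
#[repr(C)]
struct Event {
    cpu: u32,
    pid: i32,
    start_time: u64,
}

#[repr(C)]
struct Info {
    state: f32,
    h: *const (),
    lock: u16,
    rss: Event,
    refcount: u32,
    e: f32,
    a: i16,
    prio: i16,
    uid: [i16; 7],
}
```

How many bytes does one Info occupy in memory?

Event: cpu at 0 (size 4, align 4) → ends 4; pid at 4 (size 4, align 4) → ends 8; start_time at 8 (size 8, align 8) → ends 16; total 16 bytes, alignment 8
state at 0 (size 4, align 4) → ends 4
h at 4 (size 4, align 4) → ends 8
lock at 8 (size 2, align 2) → ends 10
pad 6 to align 8 for rss
rss at 16 (size 16, align 8) → ends 32
refcount at 32 (size 4, align 4) → ends 36
e at 36 (size 4, align 4) → ends 40
a at 40 (size 2, align 2) → ends 42
prio at 42 (size 2, align 2) → ends 44
uid at 44 (size 14, align 2) → ends 58
tail pad 6 to reach multiple of 8
total 64 bytes, alignment 8

64 bytes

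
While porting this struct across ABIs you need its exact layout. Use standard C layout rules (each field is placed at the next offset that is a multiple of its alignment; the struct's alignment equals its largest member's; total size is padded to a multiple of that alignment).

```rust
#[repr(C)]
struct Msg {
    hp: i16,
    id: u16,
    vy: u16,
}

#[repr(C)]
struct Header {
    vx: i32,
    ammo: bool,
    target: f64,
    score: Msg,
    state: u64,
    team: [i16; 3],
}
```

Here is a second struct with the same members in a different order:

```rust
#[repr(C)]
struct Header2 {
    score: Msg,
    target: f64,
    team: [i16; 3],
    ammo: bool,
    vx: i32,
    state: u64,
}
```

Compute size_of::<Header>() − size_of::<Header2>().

Msg: 0..2  hp  (2B, 2-aligned); 2..4  id  (2B, 2-aligned); 4..6  vy  (2B, 2-aligned); sizeof = 6, alignof = 2
0..4  vx  (4B, 4-aligned)
4..5  ammo  (1B, 1-aligned)
5..8  -- padding (3B)
8..16  target  (8B, 8-aligned)
16..22  score  (6B, 2-aligned)
22..24  -- padding (2B)
24..32  state  (8B, 8-aligned)
32..38  team  (6B, 2-aligned)
38..40  -- tail padding (2B)
sizeof = 40, alignof = 8
— Header2 —
0..6  score  (6B, 2-aligned)
6..8  -- padding (2B)
8..16  target  (8B, 8-aligned)
16..22  team  (6B, 2-aligned)
22..23  ammo  (1B, 1-aligned)
23..24  -- padding (1B)
24..28  vx  (4B, 4-aligned)
28..32  -- padding (4B)
32..40  state  (8B, 8-aligned)
sizeof = 40, alignof = 8
40 − 40 = 0

0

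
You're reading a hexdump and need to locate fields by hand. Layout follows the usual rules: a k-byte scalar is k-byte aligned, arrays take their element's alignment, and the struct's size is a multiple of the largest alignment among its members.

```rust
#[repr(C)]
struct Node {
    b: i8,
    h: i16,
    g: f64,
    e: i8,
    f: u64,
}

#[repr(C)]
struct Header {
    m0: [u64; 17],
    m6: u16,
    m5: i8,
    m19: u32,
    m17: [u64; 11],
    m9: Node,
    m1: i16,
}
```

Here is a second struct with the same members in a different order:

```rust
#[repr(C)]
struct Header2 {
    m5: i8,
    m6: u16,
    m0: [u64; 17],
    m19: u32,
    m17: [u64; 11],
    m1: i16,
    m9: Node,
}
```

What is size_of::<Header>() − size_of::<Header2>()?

-8

Node: 0..1  b  (1B, 1-aligned); 1..2  -- padding (1B); 2..4  h  (2B, 2-aligned); 4..8  -- padding (4B); 8..16  g  (8B, 8-aligned); 16..17  e  (1B, 1-aligned); 17..24  -- padding (7B); 24..32  f  (8B, 8-aligned); sizeof = 32, alignof = 8
0..136  m0  (136B, 8-aligned)
136..138  m6  (2B, 2-aligned)
138..139  m5  (1B, 1-aligned)
139..140  -- padding (1B)
140..144  m19  (4B, 4-aligned)
144..232  m17  (88B, 8-aligned)
232..264  m9  (32B, 8-aligned)
264..266  m1  (2B, 2-aligned)
266..272  -- tail padding (6B)
sizeof = 272, alignof = 8
— Header2 —
0..1  m5  (1B, 1-aligned)
1..2  -- padding (1B)
2..4  m6  (2B, 2-aligned)
4..8  -- padding (4B)
8..144  m0  (136B, 8-aligned)
144..148  m19  (4B, 4-aligned)
148..152  -- padding (4B)
152..240  m17  (88B, 8-aligned)
240..242  m1  (2B, 2-aligned)
242..248  -- padding (6B)
248..280  m9  (32B, 8-aligned)
sizeof = 280, alignof = 8
272 − 280 = -8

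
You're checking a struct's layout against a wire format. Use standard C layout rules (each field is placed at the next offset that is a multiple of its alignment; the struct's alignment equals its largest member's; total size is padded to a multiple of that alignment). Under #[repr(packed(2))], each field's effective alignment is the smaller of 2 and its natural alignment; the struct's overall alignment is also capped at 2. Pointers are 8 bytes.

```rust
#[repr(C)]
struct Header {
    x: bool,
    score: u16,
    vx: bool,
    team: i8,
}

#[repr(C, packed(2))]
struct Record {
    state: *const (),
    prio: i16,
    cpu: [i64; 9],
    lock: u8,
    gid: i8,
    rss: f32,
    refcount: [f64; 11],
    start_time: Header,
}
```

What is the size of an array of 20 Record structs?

Header: 0..1  x  (1B, 1-aligned); 1..2  -- padding (1B); 2..4  score  (2B, 2-aligned); 4..5  vx  (1B, 1-aligned); 5..6  team  (1B, 1-aligned); sizeof = 6, alignof = 2
0..8  state  (8B, 2-aligned)
8..10  prio  (2B, 2-aligned)
10..82  cpu  (72B, 2-aligned)
82..83  lock  (1B, 1-aligned)
83..84  gid  (1B, 1-aligned)
84..88  rss  (4B, 2-aligned)
88..176  refcount  (88B, 2-aligned)
176..182  start_time  (6B, 2-aligned)
sizeof = 182, alignof = 2
array of 20: 20 × 182 = 3640

3640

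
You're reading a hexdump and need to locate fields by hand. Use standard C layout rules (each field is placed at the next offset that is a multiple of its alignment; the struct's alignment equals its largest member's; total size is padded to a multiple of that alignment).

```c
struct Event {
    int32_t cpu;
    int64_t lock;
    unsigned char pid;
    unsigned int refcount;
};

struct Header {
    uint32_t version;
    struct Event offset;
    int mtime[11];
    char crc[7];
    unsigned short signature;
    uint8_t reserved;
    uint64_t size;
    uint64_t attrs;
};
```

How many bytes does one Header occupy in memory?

Event: cpu at 0 (size 4, align 4) → ends 4; pad 4 to align 8 for lock; lock at 8 (size 8, align 8) → ends 16; pid at 16 (size 1, align 1) → ends 17; pad 3 to align 4 for refcount; refcount at 20 (size 4, align 4) → ends 24; total 24 bytes, alignment 8
version at 0 (size 4, align 4) → ends 4
pad 4 to align 8 for offset
offset at 8 (size 24, align 8) → ends 32
mtime at 32 (size 44, align 4) → ends 76
crc at 76 (size 7, align 1) → ends 83
pad 1 to align 2 for signature
signature at 84 (size 2, align 2) → ends 86
reserved at 86 (size 1, align 1) → ends 87
pad 1 to align 8 for size
size at 88 (size 8, align 8) → ends 96
attrs at 96 (size 8, align 8) → ends 104
total 104 bytes, alignment 8

104 bytes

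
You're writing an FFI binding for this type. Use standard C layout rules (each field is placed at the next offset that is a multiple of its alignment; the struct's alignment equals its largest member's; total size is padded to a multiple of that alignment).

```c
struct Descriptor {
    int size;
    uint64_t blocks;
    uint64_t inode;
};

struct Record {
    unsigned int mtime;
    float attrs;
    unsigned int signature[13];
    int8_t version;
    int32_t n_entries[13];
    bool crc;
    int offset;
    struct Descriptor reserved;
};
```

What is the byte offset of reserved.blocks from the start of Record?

Descriptor: size at 0 (size 4, align 4) → ends 4; pad 4 to align 8 for blocks; blocks at 8 (size 8, align 8) → ends 16; inode at 16 (size 8, align 8) → ends 24; total 24 bytes, alignment 8
mtime at 0 (size 4, align 4) → ends 4
attrs at 4 (size 4, align 4) → ends 8
signature at 8 (size 52, align 4) → ends 60
version at 60 (size 1, align 1) → ends 61
pad 3 to align 4 for n_entries
n_entries at 64 (size 52, align 4) → ends 116
crc at 116 (size 1, align 1) → ends 117
pad 3 to align 4 for offset
offset at 120 (size 4, align 4) → ends 124
pad 4 to align 8 for reserved
reserved at 128 (size 24, align 8) → ends 152
within Descriptor: blocks at 8
128 + 8 = 136

136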